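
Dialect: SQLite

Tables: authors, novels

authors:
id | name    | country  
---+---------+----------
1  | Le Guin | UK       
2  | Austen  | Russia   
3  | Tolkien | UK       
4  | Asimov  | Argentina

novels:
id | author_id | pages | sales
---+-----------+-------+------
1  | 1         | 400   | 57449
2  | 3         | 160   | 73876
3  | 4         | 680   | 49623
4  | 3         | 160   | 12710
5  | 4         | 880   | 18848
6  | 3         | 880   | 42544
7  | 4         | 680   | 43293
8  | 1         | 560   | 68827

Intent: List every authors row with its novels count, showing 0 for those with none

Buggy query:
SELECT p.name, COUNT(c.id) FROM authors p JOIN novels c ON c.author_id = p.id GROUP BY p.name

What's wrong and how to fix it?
Bug: INNER JOIN drops authors rows that have no matching novels rows

Fix: Use LEFT JOIN so parents without children still appear (COUNT(c.id) gives 0)

Corrected query:
SELECT p.name, COUNT(c.id) FROM authors p LEFT JOIN novels c ON c.author_id = p.id GROUP BY p.name

Result:
name    | COUNT(c.id)
--------+------------
Asimov  | 3          
Austen  | 0          
Le Guin | 2          
Tolkien | 3          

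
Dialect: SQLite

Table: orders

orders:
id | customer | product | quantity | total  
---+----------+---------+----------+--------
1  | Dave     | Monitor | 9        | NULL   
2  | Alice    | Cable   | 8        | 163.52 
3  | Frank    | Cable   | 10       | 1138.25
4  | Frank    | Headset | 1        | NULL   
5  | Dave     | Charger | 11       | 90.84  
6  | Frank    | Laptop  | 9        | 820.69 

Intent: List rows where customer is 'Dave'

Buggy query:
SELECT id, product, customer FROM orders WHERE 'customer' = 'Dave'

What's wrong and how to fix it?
Bug: 'customer' in single quotes is a string literal, not the column; the comparison is literal-vs-literal and never true

Fix: Reference the column as customer without single quotes

Corrected query:
SELECT id, product, customer FROM orders WHERE customer = 'Dave'

Result:
id | product | customer
---+---------+---------
1  | Monitor | Dave    
5  | Charger | Dave    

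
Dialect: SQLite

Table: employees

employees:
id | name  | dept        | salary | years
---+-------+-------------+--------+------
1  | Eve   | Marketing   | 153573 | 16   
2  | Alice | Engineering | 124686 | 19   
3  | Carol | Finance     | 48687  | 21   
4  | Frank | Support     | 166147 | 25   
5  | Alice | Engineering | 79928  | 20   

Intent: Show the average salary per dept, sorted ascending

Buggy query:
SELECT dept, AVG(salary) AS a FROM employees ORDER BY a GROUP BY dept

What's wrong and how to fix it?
Bug: ORDER BY appears before GROUP BY; SQL clause order requires GROUP BY first

Fix: Move ORDER BY to the end, after GROUP BY

Corrected query:
SELECT dept, AVG(salary) AS a FROM employees GROUP BY dept ORDER BY a

Result:
dept        | a     
------------+-------
Finance     | 48687 
Engineering | 102307
Marketing   | 153573
Support     | 166147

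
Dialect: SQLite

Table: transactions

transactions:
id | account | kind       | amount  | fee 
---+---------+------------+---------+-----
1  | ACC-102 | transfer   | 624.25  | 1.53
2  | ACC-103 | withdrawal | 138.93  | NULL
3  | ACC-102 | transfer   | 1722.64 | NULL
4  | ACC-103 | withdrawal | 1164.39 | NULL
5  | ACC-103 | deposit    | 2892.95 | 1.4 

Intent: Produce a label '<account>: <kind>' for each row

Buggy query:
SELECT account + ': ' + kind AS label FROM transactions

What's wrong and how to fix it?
Bug: '+' is numeric addition; on text columns SQLite converts them to 0 instead of concatenating

Fix: Use the || operator for string concatenation

Corrected query:
SELECT account || ': ' || kind AS label FROM transactions

Result:
label              
-------------------
ACC-102: transfer  
ACC-103: withdrawal
ACC-102: transfer  
ACC-103: withdrawal
ACC-103: deposit   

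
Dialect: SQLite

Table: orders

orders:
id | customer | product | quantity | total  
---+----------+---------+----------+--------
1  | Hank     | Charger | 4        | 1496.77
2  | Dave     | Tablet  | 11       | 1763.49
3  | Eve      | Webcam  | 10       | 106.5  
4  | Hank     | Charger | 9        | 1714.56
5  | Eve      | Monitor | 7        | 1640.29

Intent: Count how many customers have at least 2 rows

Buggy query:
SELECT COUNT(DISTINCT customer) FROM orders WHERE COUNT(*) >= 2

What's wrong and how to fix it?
Bug: COUNT(*) cannot appear in WHERE; the per-group count doesn't exist yet

Fix: Use a subquery that GROUPs and filters with HAVING, then count its rows

Corrected query:
SELECT COUNT(*) FROM (SELECT customer FROM orders GROUP BY customer HAVING COUNT(*) >= 2)

Result:
COUNT(*)
--------
2       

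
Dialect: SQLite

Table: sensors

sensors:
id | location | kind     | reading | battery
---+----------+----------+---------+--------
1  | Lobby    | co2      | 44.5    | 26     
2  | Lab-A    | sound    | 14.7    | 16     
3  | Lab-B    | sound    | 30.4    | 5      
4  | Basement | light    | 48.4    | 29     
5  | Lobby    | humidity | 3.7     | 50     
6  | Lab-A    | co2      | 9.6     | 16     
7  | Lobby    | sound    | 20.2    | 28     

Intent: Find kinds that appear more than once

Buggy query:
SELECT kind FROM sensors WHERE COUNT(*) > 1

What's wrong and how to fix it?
Bug: COUNT(*) is an aggregate and cannot be used in WHERE

Fix: Group first, then use HAVING for the count condition

Corrected query:
SELECT kind FROM sensors GROUP BY kind HAVING COUNT(*) > 1

Result:
kind 
-----
co2  
sound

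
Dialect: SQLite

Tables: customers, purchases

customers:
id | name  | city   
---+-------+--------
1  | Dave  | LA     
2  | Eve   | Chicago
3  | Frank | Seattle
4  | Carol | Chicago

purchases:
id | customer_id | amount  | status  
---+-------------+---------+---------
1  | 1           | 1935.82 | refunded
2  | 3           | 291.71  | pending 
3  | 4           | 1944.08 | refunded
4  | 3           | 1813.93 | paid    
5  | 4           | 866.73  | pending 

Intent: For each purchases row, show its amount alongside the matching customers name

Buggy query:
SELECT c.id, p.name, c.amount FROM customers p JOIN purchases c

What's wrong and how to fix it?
Bug: JOIN with no ON clause produces a cartesian product; every purchases row pairs with every customers row

Fix: Add ON c.customer_id = p.id to the JOIN

Corrected query:
SELECT c.id, p.name, c.amount FROM customers p JOIN purchases c ON c.customer_id = p.id

Result:
id | name  | amount 
---+-------+--------
1  | Dave  | 1935.82
2  | Frank | 291.71 
3  | Carol | 1944.08
4  | Frank | 1813.93
5  | Carol | 866.73 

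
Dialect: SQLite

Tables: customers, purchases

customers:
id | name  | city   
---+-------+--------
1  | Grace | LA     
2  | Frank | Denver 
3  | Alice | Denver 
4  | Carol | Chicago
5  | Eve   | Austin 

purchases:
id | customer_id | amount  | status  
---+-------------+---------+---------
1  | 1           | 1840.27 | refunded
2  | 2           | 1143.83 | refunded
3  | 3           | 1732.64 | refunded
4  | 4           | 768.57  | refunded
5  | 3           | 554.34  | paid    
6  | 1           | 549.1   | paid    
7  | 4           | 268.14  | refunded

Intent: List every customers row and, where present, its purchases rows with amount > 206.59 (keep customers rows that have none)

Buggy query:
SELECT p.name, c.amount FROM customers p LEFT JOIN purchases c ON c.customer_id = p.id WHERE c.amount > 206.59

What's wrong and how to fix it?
Bug: A WHERE condition on the right-hand table after LEFT JOIN drops unmatched parents

Fix: Put 'c.amount > 206.59' in the JOIN's ON clause instead of WHERE

Corrected query:
SELECT p.name, c.amount FROM customers p LEFT JOIN purchases c ON c.customer_id = p.id AND c.amount > 206.59

Result:
name  | amount 
------+--------
Grace | 549.1  
Grace | 1840.27
Frank | 1143.83
Alice | 554.34 
Alice | 1732.64
Carol | 268.14 
Carol | 768.57 
Eve   | NULL   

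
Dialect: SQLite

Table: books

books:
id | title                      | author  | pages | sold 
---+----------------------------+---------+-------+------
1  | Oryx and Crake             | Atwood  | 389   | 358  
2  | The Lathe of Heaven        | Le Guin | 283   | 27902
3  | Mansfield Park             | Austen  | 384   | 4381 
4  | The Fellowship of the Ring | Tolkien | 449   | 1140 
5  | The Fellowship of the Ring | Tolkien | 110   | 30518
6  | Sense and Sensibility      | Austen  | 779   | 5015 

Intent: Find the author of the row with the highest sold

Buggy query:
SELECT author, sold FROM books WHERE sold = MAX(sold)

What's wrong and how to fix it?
Bug: WHERE is evaluated per row; an aggregate over the whole table isn't defined there

Fix: Use a subquery: WHERE sold = (SELECT MAX(sold) FROM books)

Corrected query:
SELECT author, sold FROM books WHERE sold = (SELECT MAX(sold) FROM books)

Result:
author  | sold 
--------+------
Tolkien | 30518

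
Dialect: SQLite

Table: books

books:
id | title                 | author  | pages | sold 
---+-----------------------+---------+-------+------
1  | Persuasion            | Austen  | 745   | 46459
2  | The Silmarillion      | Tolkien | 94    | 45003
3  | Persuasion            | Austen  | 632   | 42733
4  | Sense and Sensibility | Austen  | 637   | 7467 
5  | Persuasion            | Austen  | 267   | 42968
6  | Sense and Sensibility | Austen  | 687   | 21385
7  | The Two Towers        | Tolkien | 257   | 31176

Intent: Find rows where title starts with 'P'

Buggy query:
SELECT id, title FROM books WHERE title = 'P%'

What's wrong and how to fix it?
Bug: Wildcards only work with LIKE; '=' treats '%' as a literal character

Fix: Use LIKE for wildcard pattern matching

Corrected query:
SELECT id, title FROM books WHERE title LIKE 'P%'

Result:
id | title     
---+-----------
1  | Persuasion
3  | Persuasion
5  | Persuasion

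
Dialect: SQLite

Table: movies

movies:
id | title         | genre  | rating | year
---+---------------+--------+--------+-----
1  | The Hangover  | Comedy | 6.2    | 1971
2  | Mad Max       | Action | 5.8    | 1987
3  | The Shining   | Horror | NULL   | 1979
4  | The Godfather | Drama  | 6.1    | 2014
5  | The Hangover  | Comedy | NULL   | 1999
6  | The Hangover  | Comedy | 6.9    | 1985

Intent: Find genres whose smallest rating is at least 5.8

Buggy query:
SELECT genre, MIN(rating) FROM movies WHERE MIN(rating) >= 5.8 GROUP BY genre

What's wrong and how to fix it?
Bug: Aggregates like MIN are computed per group after WHERE runs

Fix: Replace WHERE with HAVING after the GROUP BY

Corrected query:
SELECT genre, MIN(rating) FROM movies GROUP BY genre HAVING MIN(rating) >= 5.8

Result:
genre  | MIN(rating)
-------+------------
Action | 5.8        
Comedy | 6.2        
Drama  | 6.1        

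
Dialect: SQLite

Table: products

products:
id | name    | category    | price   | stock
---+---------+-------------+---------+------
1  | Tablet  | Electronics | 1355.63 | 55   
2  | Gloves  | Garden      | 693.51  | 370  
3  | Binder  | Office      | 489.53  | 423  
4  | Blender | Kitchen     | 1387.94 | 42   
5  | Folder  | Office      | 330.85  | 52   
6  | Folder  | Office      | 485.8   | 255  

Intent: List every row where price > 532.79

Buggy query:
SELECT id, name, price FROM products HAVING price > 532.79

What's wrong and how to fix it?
Bug: This is a non-aggregate query (no GROUP BY, no aggregates), so in SQLite the HAVING clause is invalid here; a row-level condition belongs in WHERE

Fix: Replace HAVING with WHERE since the condition applies to individual rows

Corrected query:
SELECT id, name, price FROM products WHERE price > 532.79

Result:
id | name    | price  
---+---------+--------
1  | Tablet  | 1355.63
2  | Gloves  | 693.51 
4  | Blender | 1387.94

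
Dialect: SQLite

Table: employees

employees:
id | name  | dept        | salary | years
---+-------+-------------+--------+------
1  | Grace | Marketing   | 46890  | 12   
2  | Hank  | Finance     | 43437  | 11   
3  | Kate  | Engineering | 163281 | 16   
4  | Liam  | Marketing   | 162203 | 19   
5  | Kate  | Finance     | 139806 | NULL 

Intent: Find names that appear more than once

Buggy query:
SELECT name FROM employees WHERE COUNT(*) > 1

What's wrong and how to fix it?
Bug: COUNT(*) is an aggregate and cannot be used in WHERE

Fix: Group first, then use HAVING for the count condition

Corrected query:
SELECT name FROM employees GROUP BY name HAVING COUNT(*) > 1

Result:
name
----
Kate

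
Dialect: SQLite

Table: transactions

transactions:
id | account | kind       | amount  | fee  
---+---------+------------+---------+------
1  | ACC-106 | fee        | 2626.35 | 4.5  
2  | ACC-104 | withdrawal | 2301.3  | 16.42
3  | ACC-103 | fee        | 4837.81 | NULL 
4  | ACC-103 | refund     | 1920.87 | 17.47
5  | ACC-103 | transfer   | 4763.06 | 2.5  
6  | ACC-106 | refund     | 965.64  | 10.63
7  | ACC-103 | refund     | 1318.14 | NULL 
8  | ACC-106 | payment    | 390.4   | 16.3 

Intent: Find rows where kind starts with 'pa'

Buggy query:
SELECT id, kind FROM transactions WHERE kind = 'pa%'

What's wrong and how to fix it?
Bug: '=' compares the literal string including the % character; pattern matching needs LIKE

Fix: Replace '=' with LIKE so 'pa%' is treated as a pattern

Corrected query:
SELECT id, kind FROM transactions WHERE kind LIKE 'pa%'

Result:
id | kind   
---+--------
8  | payment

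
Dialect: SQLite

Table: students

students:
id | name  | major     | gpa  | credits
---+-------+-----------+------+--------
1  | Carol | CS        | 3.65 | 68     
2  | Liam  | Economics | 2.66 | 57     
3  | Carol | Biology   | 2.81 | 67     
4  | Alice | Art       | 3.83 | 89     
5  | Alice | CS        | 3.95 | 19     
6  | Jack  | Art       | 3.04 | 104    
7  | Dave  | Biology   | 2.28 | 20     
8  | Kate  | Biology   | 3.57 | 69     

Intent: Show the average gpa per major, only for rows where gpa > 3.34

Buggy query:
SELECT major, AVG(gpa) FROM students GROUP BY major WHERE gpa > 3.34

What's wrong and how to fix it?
Bug: WHERE cannot follow GROUP BY

Fix: Move the WHERE clause before GROUP BY

Corrected query:
SELECT major, AVG(gpa) FROM students WHERE gpa > 3.34 GROUP BY major

Result:
major   | AVG(gpa)
--------+---------
Art     | 3.83    
Biology | 3.57    
CS      | 3.8     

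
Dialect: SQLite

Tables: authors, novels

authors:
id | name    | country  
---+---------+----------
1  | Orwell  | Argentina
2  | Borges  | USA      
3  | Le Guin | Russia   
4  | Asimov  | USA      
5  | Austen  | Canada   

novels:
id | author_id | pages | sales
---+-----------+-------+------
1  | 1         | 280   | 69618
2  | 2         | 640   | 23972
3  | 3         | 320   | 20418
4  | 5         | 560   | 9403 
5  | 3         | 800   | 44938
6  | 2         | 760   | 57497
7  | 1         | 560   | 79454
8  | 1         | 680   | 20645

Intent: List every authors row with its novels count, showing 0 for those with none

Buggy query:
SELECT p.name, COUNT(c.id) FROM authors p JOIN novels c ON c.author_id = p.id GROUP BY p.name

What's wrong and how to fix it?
Bug: An inner join excludes parents with zero children

Fix: Switch to LEFT JOIN to retain unmatched parent rows

Corrected query:
SELECT p.name, COUNT(c.id) FROM authors p LEFT JOIN novels c ON c.author_id = p.id GROUP BY p.name

Result:
name    | COUNT(c.id)
--------+------------
Asimov  | 0          
Austen  | 1          
Borges  | 2          
Le Guin | 2          
Orwell  | 3          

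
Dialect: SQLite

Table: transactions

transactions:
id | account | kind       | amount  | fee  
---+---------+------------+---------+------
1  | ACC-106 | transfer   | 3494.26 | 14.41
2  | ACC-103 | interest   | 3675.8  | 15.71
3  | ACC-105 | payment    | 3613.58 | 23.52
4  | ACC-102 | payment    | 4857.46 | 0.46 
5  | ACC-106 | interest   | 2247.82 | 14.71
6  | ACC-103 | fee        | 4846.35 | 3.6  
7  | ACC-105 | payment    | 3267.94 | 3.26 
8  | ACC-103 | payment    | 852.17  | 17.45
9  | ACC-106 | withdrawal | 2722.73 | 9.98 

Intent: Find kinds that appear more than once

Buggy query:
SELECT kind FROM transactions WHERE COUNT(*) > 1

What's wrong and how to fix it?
Bug: COUNT(*) is an aggregate and cannot be used in WHERE

Fix: GROUP BY kind, then filter groups with HAVING COUNT(*) > 1

Corrected query:
SELECT kind FROM transactions GROUP BY kind HAVING COUNT(*) > 1

Result:
kind    
--------
interest
payment 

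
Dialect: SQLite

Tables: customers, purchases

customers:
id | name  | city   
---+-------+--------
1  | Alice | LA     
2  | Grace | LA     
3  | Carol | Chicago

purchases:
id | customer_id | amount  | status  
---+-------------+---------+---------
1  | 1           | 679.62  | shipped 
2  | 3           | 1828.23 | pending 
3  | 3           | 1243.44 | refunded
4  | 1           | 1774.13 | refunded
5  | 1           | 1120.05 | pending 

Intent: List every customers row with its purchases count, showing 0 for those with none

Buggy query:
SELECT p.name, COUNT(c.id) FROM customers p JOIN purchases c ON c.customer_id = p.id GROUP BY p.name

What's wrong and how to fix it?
Bug: INNER JOIN drops customers rows that have no matching purchases rows

Fix: Switch to LEFT JOIN to retain unmatched parent rows

Corrected query:
SELECT p.name, COUNT(c.id) FROM customers p LEFT JOIN purchases c ON c.customer_id = p.id GROUP BY p.name

Result:
name  | COUNT(c.id)
------+------------
Alice | 3          
Carol | 2          
Grace | 0          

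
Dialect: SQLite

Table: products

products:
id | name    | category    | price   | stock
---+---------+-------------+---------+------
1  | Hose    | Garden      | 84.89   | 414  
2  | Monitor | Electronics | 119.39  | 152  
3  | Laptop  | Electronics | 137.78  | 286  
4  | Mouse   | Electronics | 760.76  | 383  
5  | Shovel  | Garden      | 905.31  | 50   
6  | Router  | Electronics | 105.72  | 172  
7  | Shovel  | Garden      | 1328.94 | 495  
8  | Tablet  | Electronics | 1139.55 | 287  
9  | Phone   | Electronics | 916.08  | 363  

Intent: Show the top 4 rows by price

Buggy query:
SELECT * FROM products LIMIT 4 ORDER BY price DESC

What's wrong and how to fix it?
Bug: LIMIT must come after ORDER BY

Fix: Sort with ORDER BY, then apply LIMIT

Corrected query:
SELECT * FROM products ORDER BY price DESC LIMIT 4

Result:
id | name   | category    | price   | stock
---+--------+-------------+---------+------
7  | Shovel | Garden      | 1328.94 | 495  
8  | Tablet | Electronics | 1139.55 | 287  
9  | Phone  | Electronics | 916.08  | 363  
5  | Shovel | Garden      | 905.31  | 50   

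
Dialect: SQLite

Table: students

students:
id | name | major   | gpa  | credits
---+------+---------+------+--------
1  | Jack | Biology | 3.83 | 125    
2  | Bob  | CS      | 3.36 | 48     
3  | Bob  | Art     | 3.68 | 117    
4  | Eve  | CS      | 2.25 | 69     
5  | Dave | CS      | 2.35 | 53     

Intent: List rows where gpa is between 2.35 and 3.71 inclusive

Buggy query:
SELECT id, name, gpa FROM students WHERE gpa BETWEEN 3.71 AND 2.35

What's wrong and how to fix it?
Bug: The bounds are reversed; BETWEEN a AND b requires a <= b to match anything

Fix: Swap the bounds so the smaller value comes first

Corrected query:
SELECT id, name, gpa FROM students WHERE gpa BETWEEN 2.35 AND 3.71

Result:
id | name | gpa 
---+------+-----
2  | Bob  | 3.36
3  | Bob  | 3.68
5  | Dave | 2.35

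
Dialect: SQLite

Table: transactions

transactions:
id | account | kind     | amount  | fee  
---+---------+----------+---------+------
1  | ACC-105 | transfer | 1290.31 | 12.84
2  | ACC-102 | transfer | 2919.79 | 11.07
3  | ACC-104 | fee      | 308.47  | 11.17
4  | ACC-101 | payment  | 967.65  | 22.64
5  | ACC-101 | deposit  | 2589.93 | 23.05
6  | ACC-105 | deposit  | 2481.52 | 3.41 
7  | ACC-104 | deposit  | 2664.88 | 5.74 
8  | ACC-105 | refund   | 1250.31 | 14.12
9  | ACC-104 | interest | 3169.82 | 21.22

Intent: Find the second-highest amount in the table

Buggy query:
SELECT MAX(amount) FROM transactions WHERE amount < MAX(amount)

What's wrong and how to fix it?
Bug: The inner MAX is an aggregate inside WHERE, which is not allowed

Fix: Put the inner MAX in a scalar subquery

Corrected query:
SELECT MAX(amount) FROM transactions WHERE amount < (SELECT MAX(amount) FROM transactions)

Result:
MAX(amount)
-----------
2919.79    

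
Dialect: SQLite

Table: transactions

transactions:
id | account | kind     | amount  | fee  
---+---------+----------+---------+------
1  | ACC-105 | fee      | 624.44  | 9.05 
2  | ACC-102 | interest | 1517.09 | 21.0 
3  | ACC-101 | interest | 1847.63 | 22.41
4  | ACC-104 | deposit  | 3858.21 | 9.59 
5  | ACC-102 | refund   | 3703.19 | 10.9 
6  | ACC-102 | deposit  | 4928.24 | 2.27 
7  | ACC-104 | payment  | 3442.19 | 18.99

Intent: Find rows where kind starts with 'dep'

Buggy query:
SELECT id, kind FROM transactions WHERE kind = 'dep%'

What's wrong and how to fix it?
Bug: '=' compares the literal string including the % character; pattern matching needs LIKE

Fix: Use LIKE for wildcard pattern matching

Corrected query:
SELECT id, kind FROM transactions WHERE kind LIKE 'dep%'

Result:
id | kind   
---+--------
4  | deposit
6  | deposit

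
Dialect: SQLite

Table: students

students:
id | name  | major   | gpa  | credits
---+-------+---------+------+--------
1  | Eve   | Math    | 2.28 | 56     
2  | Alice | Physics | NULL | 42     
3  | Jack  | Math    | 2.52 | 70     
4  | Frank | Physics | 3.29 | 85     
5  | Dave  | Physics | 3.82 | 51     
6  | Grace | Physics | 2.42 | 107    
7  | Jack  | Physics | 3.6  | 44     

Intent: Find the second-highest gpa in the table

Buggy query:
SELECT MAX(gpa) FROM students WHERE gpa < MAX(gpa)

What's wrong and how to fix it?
Bug: MAX(gpa) on the right of the comparison is an aggregate-in-WHERE error

Fix: Compute the overall MAX in a subquery, then take MAX of rows below it

Corrected query:
SELECT MAX(gpa) FROM students WHERE gpa < (SELECT MAX(gpa) FROM students)

Result:
MAX(gpa)
--------
3.6     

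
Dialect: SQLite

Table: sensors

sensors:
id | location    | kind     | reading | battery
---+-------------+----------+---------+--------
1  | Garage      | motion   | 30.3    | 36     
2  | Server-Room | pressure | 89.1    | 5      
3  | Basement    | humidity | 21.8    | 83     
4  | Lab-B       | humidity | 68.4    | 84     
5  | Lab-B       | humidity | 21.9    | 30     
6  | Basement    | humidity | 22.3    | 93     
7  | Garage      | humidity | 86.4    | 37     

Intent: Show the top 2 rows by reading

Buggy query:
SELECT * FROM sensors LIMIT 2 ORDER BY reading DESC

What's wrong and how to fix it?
Bug: LIMIT must come after ORDER BY

Fix: Sort with ORDER BY, then apply LIMIT

Corrected query:
SELECT * FROM sensors ORDER BY reading DESC LIMIT 2

Result:
id | location    | kind     | reading | battery
---+-------------+----------+---------+--------
2  | Server-Room | pressure | 89.1    | 5      
7  | Garage      | humidity | 86.4    | 37     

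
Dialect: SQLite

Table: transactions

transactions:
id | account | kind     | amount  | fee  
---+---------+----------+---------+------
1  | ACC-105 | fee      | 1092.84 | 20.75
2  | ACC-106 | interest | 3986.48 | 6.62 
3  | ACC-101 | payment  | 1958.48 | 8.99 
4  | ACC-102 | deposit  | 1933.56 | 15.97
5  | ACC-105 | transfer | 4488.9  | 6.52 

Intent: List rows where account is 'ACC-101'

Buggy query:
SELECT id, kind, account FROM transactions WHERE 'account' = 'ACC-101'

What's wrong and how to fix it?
Bug: Single quotes denote string literals in SQL; the column name is being compared as a constant string

Fix: Remove the quotes around the column name (or use double quotes for an identifier)

Corrected query:
SELECT id, kind, account FROM transactions WHERE account = 'ACC-101'

Result:
id | kind    | account
---+---------+--------
3  | payment | ACC-101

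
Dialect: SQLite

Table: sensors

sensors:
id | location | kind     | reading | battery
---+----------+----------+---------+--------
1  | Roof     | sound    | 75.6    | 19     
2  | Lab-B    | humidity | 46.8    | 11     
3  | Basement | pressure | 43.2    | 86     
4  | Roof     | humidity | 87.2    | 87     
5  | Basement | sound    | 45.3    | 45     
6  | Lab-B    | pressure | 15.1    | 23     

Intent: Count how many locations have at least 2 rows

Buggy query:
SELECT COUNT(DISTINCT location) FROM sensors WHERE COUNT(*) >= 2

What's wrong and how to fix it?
Bug: WHERE filters individual rows, not groups, so a group-level COUNT is invalid there

Fix: Group first with HAVING COUNT(*) >= 2, then COUNT the resulting groups

Corrected query:
SELECT COUNT(*) FROM (SELECT location FROM sensors GROUP BY location HAVING COUNT(*) >= 2)

Result:
COUNT(*)
--------
3       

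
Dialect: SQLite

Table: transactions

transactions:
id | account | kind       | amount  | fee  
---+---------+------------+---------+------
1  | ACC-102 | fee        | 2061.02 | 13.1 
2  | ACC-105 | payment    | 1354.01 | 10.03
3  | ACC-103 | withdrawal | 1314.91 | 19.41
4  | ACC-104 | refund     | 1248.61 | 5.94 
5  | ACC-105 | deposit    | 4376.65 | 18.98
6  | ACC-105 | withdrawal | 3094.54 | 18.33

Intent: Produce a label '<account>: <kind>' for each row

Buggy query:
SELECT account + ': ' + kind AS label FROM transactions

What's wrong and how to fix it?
Bug: SQLite uses || for string concatenation; + coerces text to numbers (yielding 0)

Fix: Replace + with || to concatenate text

Corrected query:
SELECT account || ': ' || kind AS label FROM transactions

Result:
label              
-------------------
ACC-102: fee       
ACC-105: payment   
ACC-103: withdrawal
ACC-104: refund    
ACC-105: deposit   
ACC-105: withdrawal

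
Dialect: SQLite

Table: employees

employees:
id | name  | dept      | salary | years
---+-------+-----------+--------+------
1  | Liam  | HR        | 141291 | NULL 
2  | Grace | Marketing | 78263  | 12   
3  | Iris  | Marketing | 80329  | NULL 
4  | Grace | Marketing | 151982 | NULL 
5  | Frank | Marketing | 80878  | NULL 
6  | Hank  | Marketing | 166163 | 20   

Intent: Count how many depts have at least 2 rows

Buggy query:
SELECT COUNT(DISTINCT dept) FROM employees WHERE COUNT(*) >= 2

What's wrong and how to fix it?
Bug: WHERE filters individual rows, not groups, so a group-level COUNT is invalid there

Fix: Use a subquery that GROUPs and filters with HAVING, then count its rows

Corrected query:
SELECT COUNT(*) FROM (SELECT dept FROM employees GROUP BY dept HAVING COUNT(*) >= 2)

Result:
COUNT(*)
--------
1       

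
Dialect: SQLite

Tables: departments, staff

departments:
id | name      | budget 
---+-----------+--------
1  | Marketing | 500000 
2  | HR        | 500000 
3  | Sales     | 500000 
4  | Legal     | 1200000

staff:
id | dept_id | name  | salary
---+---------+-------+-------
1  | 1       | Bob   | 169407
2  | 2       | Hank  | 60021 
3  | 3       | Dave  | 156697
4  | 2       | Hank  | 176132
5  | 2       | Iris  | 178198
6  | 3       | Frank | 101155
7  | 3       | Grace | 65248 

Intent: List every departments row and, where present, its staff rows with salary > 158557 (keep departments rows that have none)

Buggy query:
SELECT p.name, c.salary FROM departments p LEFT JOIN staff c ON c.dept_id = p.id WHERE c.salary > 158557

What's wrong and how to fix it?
Bug: A WHERE condition on the right-hand table after LEFT JOIN drops unmatched parents

Fix: Put 'c.salary > 158557' in the JOIN's ON clause instead of WHERE

Corrected query:
SELECT p.name, c.salary FROM departments p LEFT JOIN staff c ON c.dept_id = p.id AND c.salary > 158557

Result:
name      | salary
----------+-------
Marketing | 169407
HR        | 176132
HR        | 178198
Sales     | NULL  
Legal     | NULL  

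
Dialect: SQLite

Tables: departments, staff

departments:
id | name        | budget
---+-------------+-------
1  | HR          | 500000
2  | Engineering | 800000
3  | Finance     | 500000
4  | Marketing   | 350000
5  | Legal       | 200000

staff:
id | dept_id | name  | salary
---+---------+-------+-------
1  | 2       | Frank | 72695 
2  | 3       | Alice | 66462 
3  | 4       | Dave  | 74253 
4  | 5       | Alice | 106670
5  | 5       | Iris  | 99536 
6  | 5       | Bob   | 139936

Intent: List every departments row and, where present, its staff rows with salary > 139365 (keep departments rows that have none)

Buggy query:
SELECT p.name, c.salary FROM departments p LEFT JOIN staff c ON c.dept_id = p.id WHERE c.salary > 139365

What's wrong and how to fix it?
Bug: A WHERE condition on the right-hand table after LEFT JOIN drops unmatched parents

Fix: Move the right-table condition into the ON clause so unmatched parents are kept

Corrected query:
SELECT p.name, c.salary FROM departments p LEFT JOIN staff c ON c.dept_id = p.id AND c.salary > 139365

Result:
name        | salary
------------+-------
HR          | NULL  
Engineering | NULL  
Finance     | NULL  
Marketing   | NULL  
Legal       | 139936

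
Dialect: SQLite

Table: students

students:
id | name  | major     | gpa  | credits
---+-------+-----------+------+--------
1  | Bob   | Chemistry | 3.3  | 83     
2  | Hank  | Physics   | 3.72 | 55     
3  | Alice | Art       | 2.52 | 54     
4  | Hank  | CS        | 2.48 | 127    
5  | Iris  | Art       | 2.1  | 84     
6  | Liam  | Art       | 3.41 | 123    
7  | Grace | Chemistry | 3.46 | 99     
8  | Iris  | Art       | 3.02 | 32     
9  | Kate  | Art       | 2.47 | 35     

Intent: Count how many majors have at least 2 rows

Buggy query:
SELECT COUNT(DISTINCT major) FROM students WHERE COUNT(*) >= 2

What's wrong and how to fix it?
Bug: COUNT(*) cannot appear in WHERE; the per-group count doesn't exist yet

Fix: Group first with HAVING COUNT(*) >= 2, then COUNT the resulting groups

Corrected query:
SELECT COUNT(*) FROM (SELECT major FROM students GROUP BY major HAVING COUNT(*) >= 2)

Result:
COUNT(*)
--------
2       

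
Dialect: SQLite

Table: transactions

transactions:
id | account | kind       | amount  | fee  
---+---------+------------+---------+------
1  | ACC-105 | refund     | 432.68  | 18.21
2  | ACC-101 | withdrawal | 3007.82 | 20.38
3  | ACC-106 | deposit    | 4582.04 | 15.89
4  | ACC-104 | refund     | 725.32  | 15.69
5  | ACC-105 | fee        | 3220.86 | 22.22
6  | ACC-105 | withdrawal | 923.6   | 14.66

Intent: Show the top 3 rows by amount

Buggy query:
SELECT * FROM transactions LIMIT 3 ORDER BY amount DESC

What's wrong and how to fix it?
Bug: LIMIT must come after ORDER BY

Fix: Sort with ORDER BY, then apply LIMIT

Corrected query:
SELECT * FROM transactions ORDER BY amount DESC LIMIT 3

Result:
id | account | kind       | amount  | fee  
---+---------+------------+---------+------
3  | ACC-106 | deposit    | 4582.04 | 15.89
5  | ACC-105 | fee        | 3220.86 | 22.22
2  | ACC-101 | withdrawal | 3007.82 | 20.38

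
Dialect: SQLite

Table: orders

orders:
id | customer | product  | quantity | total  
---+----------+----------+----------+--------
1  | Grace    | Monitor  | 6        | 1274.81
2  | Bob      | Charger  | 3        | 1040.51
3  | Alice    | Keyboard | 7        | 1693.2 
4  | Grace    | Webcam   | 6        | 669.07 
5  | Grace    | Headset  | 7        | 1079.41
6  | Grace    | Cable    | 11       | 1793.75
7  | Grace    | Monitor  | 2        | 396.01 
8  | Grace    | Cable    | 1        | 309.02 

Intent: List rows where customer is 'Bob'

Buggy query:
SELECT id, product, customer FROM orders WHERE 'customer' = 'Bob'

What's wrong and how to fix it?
Bug: 'customer' in single quotes is a string literal, not the column; the comparison is literal-vs-literal and never true

Fix: Remove the quotes around the column name (or use double quotes for an identifier)

Corrected query:
SELECT id, product, customer FROM orders WHERE customer = 'Bob'

Result:
id | product | customer
---+---------+---------
2  | Charger | Bob     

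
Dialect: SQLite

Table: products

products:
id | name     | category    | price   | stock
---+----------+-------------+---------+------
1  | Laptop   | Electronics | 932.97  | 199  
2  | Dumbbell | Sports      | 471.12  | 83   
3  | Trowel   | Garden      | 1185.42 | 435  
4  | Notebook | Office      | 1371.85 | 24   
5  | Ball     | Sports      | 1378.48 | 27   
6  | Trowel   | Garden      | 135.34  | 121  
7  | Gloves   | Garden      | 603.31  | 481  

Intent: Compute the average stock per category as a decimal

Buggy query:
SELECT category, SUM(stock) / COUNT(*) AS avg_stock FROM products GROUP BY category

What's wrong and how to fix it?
Bug: Both operands are integers, so '/' performs integer division and truncates

Fix: Cast one side to REAL so the division keeps the fractional part

Corrected query:
SELECT category, SUM(stock) * 1.0 / COUNT(*) AS avg_stock FROM products GROUP BY category

Result:
category    | avg_stock 
------------+-----------
Electronics | 199       
Garden      | 345.666667
Office      | 24        
Sports      | 55        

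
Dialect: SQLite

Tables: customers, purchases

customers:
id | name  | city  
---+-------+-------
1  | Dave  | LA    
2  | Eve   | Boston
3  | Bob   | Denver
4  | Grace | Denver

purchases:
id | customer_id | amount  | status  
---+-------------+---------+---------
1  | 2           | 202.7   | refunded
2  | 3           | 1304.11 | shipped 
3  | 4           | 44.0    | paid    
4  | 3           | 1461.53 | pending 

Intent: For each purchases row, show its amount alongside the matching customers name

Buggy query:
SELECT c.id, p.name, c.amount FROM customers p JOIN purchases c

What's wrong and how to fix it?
Bug: Missing join condition: each purchases row is matched to all customers rows instead of just its own

Fix: Add ON c.customer_id = p.id to the JOIN

Corrected query:
SELECT c.id, p.name, c.amount FROM customers p JOIN purchases c ON c.customer_id = p.id

Result:
id | name  | amount 
---+-------+--------
1  | Eve   | 202.7  
2  | Bob   | 1304.11
3  | Grace | 44     
4  | Bob   | 1461.53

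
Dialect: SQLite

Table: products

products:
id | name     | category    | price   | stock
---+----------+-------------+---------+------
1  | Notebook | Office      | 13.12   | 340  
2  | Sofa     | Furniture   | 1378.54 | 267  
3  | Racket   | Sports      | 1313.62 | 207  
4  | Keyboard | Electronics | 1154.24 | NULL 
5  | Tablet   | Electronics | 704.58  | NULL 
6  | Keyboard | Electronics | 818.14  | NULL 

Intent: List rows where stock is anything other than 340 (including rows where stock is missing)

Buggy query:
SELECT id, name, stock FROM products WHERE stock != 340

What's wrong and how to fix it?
Bug: 'stock != 340' is unknown when stock is NULL, so NULL rows are silently excluded

Fix: Handle NULL separately with IS NULL alongside the inequality

Corrected query:
SELECT id, name, stock FROM products WHERE stock != 340 OR stock IS NULL

Result:
id | name     | stock
---+----------+------
2  | Sofa     | 267  
3  | Racket   | 207  
4  | Keyboard | NULL 
5  | Tablet   | NULL 
6  | Keyboard | NULL 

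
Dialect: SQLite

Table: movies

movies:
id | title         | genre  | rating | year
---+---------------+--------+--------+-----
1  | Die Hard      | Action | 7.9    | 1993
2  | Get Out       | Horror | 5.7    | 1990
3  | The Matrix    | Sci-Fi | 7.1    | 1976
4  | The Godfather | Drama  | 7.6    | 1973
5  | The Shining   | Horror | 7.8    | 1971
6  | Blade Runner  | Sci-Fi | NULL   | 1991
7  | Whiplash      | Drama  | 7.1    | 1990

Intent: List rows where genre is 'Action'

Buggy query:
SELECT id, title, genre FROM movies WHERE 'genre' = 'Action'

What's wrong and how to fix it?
Bug: Single quotes denote string literals in SQL; the column name is being compared as a constant string

Fix: Remove the quotes around the column name (or use double quotes for an identifier)

Corrected query:
SELECT id, title, genre FROM movies WHERE genre = 'Action'

Result:
id | title    | genre 
---+----------+-------
1  | Die Hard | Action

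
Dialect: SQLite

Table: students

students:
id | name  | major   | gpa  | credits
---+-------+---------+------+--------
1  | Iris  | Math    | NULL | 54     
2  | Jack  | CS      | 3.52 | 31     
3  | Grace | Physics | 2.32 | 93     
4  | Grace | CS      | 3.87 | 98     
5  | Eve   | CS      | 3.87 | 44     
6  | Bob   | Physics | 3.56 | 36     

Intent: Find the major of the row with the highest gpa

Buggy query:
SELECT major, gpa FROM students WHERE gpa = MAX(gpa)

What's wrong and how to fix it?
Bug: WHERE is evaluated per row; an aggregate over the whole table isn't defined there

Fix: Wrap MAX in a scalar subquery so WHERE compares against a single value

Corrected query:
SELECT major, gpa FROM students WHERE gpa = (SELECT MAX(gpa) FROM students)

Result:
major | gpa 
------+-----
CS    | 3.87
CS    | 3.87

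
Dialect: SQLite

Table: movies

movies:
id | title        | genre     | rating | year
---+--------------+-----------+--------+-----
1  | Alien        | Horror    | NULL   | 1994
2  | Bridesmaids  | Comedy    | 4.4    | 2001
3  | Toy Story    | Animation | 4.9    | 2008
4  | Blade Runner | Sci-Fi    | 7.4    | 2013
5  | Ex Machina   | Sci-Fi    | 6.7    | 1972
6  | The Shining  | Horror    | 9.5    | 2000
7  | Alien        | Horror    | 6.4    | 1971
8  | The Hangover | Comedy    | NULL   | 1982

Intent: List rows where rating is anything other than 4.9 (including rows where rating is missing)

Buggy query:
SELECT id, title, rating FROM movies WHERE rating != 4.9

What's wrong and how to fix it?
Bug: 'rating != 4.9' is unknown when rating is NULL, so NULL rows are silently excluded

Fix: Add an explicit OR rating IS NULL to include the missing-value rows

Corrected query:
SELECT id, title, rating FROM movies WHERE rating != 4.9 OR rating IS NULL

Result:
id | title        | rating
---+--------------+-------
1  | Alien        | NULL  
2  | Bridesmaids  | 4.4   
4  | Blade Runner | 7.4   
5  | Ex Machina   | 6.7   
6  | The Shining  | 9.5   
7  | Alien        | 6.4   
8  | The Hangover | NULL  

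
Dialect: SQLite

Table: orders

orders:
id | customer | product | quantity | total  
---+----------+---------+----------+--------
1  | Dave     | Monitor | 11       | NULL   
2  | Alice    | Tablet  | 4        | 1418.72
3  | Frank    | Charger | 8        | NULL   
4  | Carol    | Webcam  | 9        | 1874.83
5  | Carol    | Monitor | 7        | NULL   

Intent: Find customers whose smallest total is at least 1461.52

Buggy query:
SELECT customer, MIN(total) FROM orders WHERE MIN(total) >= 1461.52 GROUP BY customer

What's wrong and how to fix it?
Bug: MIN() in WHERE is a misuse of aggregate

Fix: Replace WHERE with HAVING after the GROUP BY

Corrected query:
SELECT customer, MIN(total) FROM orders GROUP BY customer HAVING MIN(total) >= 1461.52

Result:
customer | MIN(total)
---------+-----------
Carol    | 1874.83   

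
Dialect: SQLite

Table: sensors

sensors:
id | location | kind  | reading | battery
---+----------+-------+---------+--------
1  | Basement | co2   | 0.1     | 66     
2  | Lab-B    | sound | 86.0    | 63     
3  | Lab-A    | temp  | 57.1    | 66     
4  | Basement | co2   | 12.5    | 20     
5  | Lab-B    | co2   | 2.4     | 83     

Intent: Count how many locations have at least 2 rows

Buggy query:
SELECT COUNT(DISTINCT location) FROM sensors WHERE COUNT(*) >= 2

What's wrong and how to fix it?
Bug: COUNT(*) cannot appear in WHERE; the per-group count doesn't exist yet

Fix: Use a subquery that GROUPs and filters with HAVING, then count its rows

Corrected query:
SELECT COUNT(*) FROM (SELECT location FROM sensors GROUP BY location HAVING COUNT(*) >= 2)

Result:
COUNT(*)
--------
2       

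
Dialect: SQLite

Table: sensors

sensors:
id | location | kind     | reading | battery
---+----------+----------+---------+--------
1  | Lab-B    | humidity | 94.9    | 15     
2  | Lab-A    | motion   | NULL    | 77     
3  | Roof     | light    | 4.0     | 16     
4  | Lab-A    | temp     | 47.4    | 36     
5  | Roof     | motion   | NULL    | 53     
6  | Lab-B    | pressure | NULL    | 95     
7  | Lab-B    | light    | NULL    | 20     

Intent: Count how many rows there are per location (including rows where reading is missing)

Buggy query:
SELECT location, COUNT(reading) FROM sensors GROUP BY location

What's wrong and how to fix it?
Bug: COUNT(column) counts non-NULL values only; rows with NULL reading aren't counted

Fix: Use COUNT(*) to count all rows regardless of NULL

Corrected query:
SELECT location, COUNT(*) FROM sensors GROUP BY location

Result:
location | COUNT(*)
---------+---------
Lab-A    | 2       
Lab-B    | 3       
Roof     | 2       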